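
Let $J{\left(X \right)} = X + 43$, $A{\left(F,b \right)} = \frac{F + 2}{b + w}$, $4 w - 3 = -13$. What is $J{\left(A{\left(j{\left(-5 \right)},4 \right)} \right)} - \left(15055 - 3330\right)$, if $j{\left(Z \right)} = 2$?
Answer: $- \frac{35038}{3} \approx -11679.0$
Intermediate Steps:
$w = - \frac{5}{2}$ ($w = \frac{3}{4} + \frac{1}{4} \left(-13\right) = \frac{3}{4} - \frac{13}{4} = - \frac{5}{2} \approx -2.5$)
$A{\left(F,b \right)} = \frac{2 + F}{- \frac{5}{2} + b}$ ($A{\left(F,b \right)} = \frac{F + 2}{b - \frac{5}{2}} = \frac{2 + F}{- \frac{5}{2} + b}$)
$J{\left(X \right)} = 43 + X$
$J{\left(A{\left(j{\left(-5 \right)},4 \right)} \right)} - \left(15055 - 3330\right) = \left(43 + \frac{2 \left(2 + 2\right)}{-5 + 2 \cdot 4}\right) - \left(15055 - 3330\right) = \left(43 + 2 \frac{1}{-5 + 8} \cdot 4\right) - \left(15055 - 3330\right) = \left(43 + 2 \cdot \frac{1}{3} \cdot 4\right) - 11725 = \left(43 + \frac{8}{3}\right) - 11725 = \frac{137}{3} - 11725 = - \frac{35038}{3}$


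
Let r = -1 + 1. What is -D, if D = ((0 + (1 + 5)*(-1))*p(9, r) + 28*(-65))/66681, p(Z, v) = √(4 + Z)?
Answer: 1820/66681 + 2*√13/22227 ≈ 0.027619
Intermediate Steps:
r = 0
D = -1820/66681 - 2*√13/22227 (D = ((0 + (1 + 5)*(-1))*√(4 + 9) + 28*(-65))/66681 = ((0 + 6*(-1))*√13 - 1820)*(1/66681) = ((0 - 6)*√13 - 1820)*(1/66681) = (-6*√13 - 1820)*(1/66681) = (-1820 - 6*√13)*(1/66681) = -1820/66681 - 2*√13/22227 ≈ -0.027619)
-D = -(-1820/66681 - 2*√13/22227) = 1820/66681 + 2*√13/22227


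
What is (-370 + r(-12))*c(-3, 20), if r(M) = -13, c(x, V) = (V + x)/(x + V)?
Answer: -383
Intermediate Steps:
c(x, V) = 1 (c(x, V) = (V + x)/(V + x) = 1)
(-370 + r(-12))*c(-3, 20) = (-370 - 13)*1 = -383*1 = -383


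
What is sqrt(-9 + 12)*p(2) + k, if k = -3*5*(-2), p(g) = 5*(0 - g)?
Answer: 30 - 10*sqrt(3) ≈ 12.679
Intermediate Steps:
p(g) = -5*g (p(g) = 5*(-g) = -5*g)
k = 30 (k = -15*(-2) = 30)
sqrt(-9 + 12)*p(2) + k = sqrt(-9 + 12)*(-5*2) + 30 = sqrt(3)*(-10) + 30 = -10*sqrt(3) + 30 = 30 - 10*sqrt(3)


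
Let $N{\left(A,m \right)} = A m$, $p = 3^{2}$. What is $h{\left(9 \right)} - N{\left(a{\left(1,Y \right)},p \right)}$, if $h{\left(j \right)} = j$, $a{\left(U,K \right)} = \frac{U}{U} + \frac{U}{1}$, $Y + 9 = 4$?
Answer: $-9$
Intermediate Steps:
$Y = -5$ ($Y = -9 + 4 = -5$)
$a{\left(U,K \right)} = 1 + U$ ($a{\left(U,K \right)} = 1 + U 1 = 1 + U$)
$p = 9$
$h{\left(9 \right)} - N{\left(a{\left(1,Y \right)},p \right)} = 9 - \left(1 + 1\right) 9 = 9 - 2 \cdot 9 = 9 - 18 = -9$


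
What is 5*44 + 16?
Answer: 236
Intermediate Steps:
5*44 + 16 = 220 + 16 = 236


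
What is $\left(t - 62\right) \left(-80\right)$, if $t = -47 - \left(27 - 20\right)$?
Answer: $9280$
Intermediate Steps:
$t = -54$ ($t = -47 - 7 = -54$)
$\left(t - 62\right) \left(-80\right) = \left(-54 - 62\right) \left(-80\right) = \left(-116\right) \left(-80\right) = 9280$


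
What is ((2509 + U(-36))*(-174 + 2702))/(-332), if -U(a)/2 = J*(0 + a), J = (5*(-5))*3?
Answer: 1827112/83 ≈ 22013.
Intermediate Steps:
J = -75 (J = -25*3 = -75)
U(a) = 150*a (U(a) = -(-150)*(0 + a) = -(-150)*a = 150*a)
((2509 + U(-36))*(-174 + 2702))/(-332) = ((2509 + 150*(-36))*(-174 + 2702))/(-332) = ((2509 - 5400)*2528)*(-1/332) = -2891*2528*(-1/332) = -7308448*(-1/332) = 1827112/83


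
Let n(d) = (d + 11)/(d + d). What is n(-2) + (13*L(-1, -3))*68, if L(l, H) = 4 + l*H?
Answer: 24743/4 ≈ 6185.8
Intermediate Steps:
L(l, H) = 4 + H*l
n(d) = (11 + d)/(2*d) (n(d) = (11 + d)/((2*d)) = (11 + d)*(1/(2*d)) = (11 + d)/(2*d))
n(-2) + (13*L(-1, -3))*68 = (½)*(11 - 2)/(-2) + (13*(4 - 3*(-1)))*68 = (½)*(-½)*9 + (13*(4 + 3))*68 = -9/4 + (13*7)*68 = -9/4 + 91*68 = -9/4 + 6188 = 24743/4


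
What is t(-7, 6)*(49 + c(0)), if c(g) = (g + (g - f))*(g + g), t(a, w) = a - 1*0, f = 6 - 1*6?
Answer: -343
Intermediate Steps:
f = 0 (f = 6 - 6 = 0)
t(a, w) = a (t(a, w) = a + 0 = a)
c(g) = 4*g**2 (c(g) = (g + (g - 1*0))*(g + g) = (g + (g + 0))*(2*g) = (g + g)*(2*g) = (2*g)*(2*g) = 4*g**2)
t(-7, 6)*(49 + c(0)) = -7*(49 + 4*0**2) = -7*(49 + 4*0) = -7*(49 + 0) = -7*49 = -343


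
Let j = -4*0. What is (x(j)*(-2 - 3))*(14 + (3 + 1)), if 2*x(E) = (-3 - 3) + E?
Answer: 270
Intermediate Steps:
j = 0
x(E) = -3 + E/2 (x(E) = ((-3 - 3) + E)/2 = (-6 + E)/2 = -3 + E/2)
(x(j)*(-2 - 3))*(14 + (3 + 1)) = ((-3 + (1/2)*0)*(-2 - 3))*(14 + (3 + 1)) = ((-3 + 0)*(-5))*(14 + 4) = -3*(-5)*18 = 15*18 = 270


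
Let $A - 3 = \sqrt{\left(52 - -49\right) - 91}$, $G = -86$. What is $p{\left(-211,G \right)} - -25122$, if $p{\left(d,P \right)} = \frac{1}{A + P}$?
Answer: $\frac{172814155}{6879} - \frac{\sqrt{10}}{6879} \approx 25122.0$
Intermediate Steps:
$A = 3 + \sqrt{10}$ ($A = 3 + \sqrt{\left(52 - -49\right) - 91} = 3 + \sqrt{\left(52 + 49\right) - 91} = 3 + \sqrt{101 - 91} = 3 + \sqrt{10} \approx 6.1623$)
$p{\left(d,P \right)} = \frac{1}{3 + P + \sqrt{10}}$ ($p{\left(d,P \right)} = \frac{1}{\left(3 + \sqrt{10}\right) + P} = \frac{1}{3 + P + \sqrt{10}}$)
$p{\left(-211,G \right)} - -25122 = \frac{1}{3 - 86 + \sqrt{10}} - -25122 = \frac{1}{-83 + \sqrt{10}} + 25122 = 25122 + \frac{1}{-83 + \sqrt{10}}$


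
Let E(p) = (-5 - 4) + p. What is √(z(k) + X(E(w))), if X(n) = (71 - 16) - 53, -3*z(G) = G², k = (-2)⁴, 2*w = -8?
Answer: 5*I*√30/3 ≈ 9.1287*I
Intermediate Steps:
w = -4 (w = (½)*(-8) = -4)
k = 16
z(G) = -G²/3
E(p) = -9 + p
X(n) = 2 (X(n) = 55 - 53 = 2)
√(z(k) + X(E(w))) = √(-⅓*16² + 2) = √(-⅓*256 + 2) = √(-256/3 + 2) = √(-250/3) = 5*I*√30/3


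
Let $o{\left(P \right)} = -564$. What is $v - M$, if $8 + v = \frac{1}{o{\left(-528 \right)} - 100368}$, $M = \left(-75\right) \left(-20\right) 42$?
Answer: $- \frac{6359523457}{100932} \approx -63008.0$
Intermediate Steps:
$M = 63000$ ($M = 1500 \cdot 42 = 63000$)
$v = - \frac{807457}{100932}$ ($v = -8 + \frac{1}{-564 - 100368} = -8 + \frac{1}{-100932} = -8 - \frac{1}{100932} = - \frac{807457}{100932} \approx -8.0$)
$v - M = - \frac{807457}{100932} - 63000 = - \frac{6359523457}{100932}$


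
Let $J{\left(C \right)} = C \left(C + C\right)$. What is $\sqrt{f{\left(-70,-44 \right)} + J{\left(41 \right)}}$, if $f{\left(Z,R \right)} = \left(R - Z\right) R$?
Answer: $\sqrt{2218} \approx 47.096$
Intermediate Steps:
$f{\left(Z,R \right)} = R \left(R - Z\right)$
$J{\left(C \right)} = 2 C^{2}$ ($J{\left(C \right)} = C 2 C = 2 C^{2}$)
$\sqrt{f{\left(-70,-44 \right)} + J{\left(41 \right)}} = \sqrt{- 44 \left(-44 - -70\right) + 2 \cdot 41^{2}} = \sqrt{- 44 \left(-44 + 70\right) + 2 \cdot 1681} = \sqrt{\left(-44\right) 26 + 3362} = \sqrt{-1144 + 3362} = \sqrt{2218}$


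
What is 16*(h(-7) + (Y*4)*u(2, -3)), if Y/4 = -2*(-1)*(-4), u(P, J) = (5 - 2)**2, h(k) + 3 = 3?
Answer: -18432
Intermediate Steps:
h(k) = 0 (h(k) = -3 + 3 = 0)
u(P, J) = 9 (u(P, J) = 3**2 = 9)
Y = -32 (Y = 4*(-2*(-1)*(-4)) = 4*(2*(-4)) = 4*(-8) = -32)
16*(h(-7) + (Y*4)*u(2, -3)) = 16*(0 - 32*4*9) = 16*(0 - 128*9) = 16*(0 - 1152) = 16*(-1152) = -18432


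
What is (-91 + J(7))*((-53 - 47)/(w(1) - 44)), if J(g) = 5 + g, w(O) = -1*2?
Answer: -3950/23 ≈ -171.74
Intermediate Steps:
w(O) = -2
(-91 + J(7))*((-53 - 47)/(w(1) - 44)) = (-91 + (5 + 7))*((-53 - 47)/(-2 - 44)) = (-91 + 12)*(-100/(-46)) = -(-7900)*(-1)/46 = -79*50/23 = -3950/23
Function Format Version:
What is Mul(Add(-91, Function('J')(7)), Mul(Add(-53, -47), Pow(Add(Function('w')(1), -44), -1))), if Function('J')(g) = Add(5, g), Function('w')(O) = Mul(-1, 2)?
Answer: Rational(-3950, 23) ≈ -171.74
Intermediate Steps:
Function('w')(O) = -2
Mul(Add(-91, Function('J')(7)), Mul(Add(-53, -47), Pow(Add(Function('w')(1), -44), -1))) = Mul(Add(-91, Add(5, 7)), Mul(Add(-53, -47), Pow(Add(-2, -44), -1))) = Mul(Add(-91, 12), Mul(-100, Pow(-46, -1))) = Mul(-79, Mul(-100, Rational(-1, 46))) = Mul(-79, Rational(50, 23)) = Rational(-3950, 23)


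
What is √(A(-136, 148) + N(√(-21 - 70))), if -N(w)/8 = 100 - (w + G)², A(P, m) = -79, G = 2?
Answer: √(-1575 + 32*I*√91) ≈ 3.8282 + 39.87*I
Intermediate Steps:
N(w) = -800 + 8*(2 + w)² (N(w) = -8*(100 - (w + 2)²) = -8*(100 - (2 + w)²) = -800 + 8*(2 + w)²)
√(A(-136, 148) + N(√(-21 - 70))) = √(-79 + (-800 + 8*(2 + √(-21 - 70))²)) = √(-79 + (-800 + 8*(2 + √(-91))²)) = √(-79 + (-800 + 8*(2 + I*√91)²)) = √(-879 + 8*(2 + I*√91)²)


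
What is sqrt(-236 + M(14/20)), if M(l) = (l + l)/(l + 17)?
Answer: I*sqrt(7391166)/177 ≈ 15.36*I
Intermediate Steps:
M(l) = 2*l/(17 + l) (M(l) = (2*l)/(17 + l) = 2*l/(17 + l))
sqrt(-236 + M(14/20)) = sqrt(-236 + 2*(14/20)/(17 + 14/20)) = sqrt(-236 + 2*(14*(1/20))/(17 + 14*(1/20))) = sqrt(-236 + 2*(7/10)/(17 + 7/10)) = sqrt(-236 + 2*(7/10)/(177/10)) = sqrt(-236 + 2*(7/10)*(10/177)) = sqrt(-236 + 14/177) = sqrt(-41758/177) = I*sqrt(7391166)/177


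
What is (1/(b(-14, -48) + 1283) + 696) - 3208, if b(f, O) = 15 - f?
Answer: -3295743/1312 ≈ -2512.0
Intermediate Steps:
(1/(b(-14, -48) + 1283) + 696) - 3208 = (1/((15 - 1*(-14)) + 1283) + 696) - 3208 = (1/((15 + 14) + 1283) + 696) - 3208 = (1/(29 + 1283) + 696) - 3208 = (1/1312 + 696) - 3208 = 913153/1312 - 3208 = -3295743/1312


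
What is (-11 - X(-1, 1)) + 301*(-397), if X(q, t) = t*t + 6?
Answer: -119515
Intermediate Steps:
X(q, t) = 6 + t² (X(q, t) = t² + 6 = 6 + t²)
(-11 - X(-1, 1)) + 301*(-397) = (-11 - (6 + 1²)) + 301*(-397) = (-11 - (6 + 1)) - 119497 = (-11 - 1*7) - 119497 = (-11 - 7) - 119497 = -18 - 119497 = -119515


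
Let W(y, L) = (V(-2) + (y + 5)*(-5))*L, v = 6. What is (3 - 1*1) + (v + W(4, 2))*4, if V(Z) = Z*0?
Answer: -334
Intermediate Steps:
V(Z) = 0
W(y, L) = L*(-25 - 5*y) (W(y, L) = (0 + (y + 5)*(-5))*L = (0 + (5 + y)*(-5))*L = (0 + (-25 - 5*y))*L = (-25 - 5*y)*L = L*(-25 - 5*y))
(3 - 1*1) + (v + W(4, 2))*4 = (3 - 1*1) + (6 - 5*2*(5 + 4))*4 = (3 - 1) + (6 - 5*2*9)*4 = 2 + (6 - 90)*4 = 2 - 84*4 = 2 - 336 = -334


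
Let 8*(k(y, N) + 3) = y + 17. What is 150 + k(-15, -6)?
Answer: 589/4 ≈ 147.25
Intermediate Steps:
k(y, N) = -7/8 + y/8 (k(y, N) = -3 + (y + 17)/8 = -3 + (17 + y)/8 = -3 + (17/8 + y/8) = -7/8 + y/8)
150 + k(-15, -6) = 150 + (-7/8 + (1/8)*(-15)) = 150 + (-7/8 - 15/8) = 150 - 11/4 = 589/4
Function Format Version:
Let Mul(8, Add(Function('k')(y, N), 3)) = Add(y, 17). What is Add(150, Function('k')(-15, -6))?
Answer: Rational(589, 4) ≈ 147.25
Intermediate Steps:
Function('k')(y, N) = Add(Rational(-7, 8), Mul(Rational(1, 8), y)) (Function('k')(y, N) = Add(-3, Mul(Rational(1, 8), Add(y, 17))) = Add(-3, Mul(Rational(1, 8), Add(17, y))) = Add(-3, Add(Rational(17, 8), Mul(Rational(1, 8), y))) = Add(Rational(-7, 8), Mul(Rational(1, 8), y)))
Add(150, Function('k')(-15, -6)) = Add(150, Add(Rational(-7, 8), Mul(Rational(1, 8), -15))) = Add(150, Add(Rational(-7, 8), Rational(-15, 8))) = Add(150, Rational(-11, 4)) = Rational(589, 4)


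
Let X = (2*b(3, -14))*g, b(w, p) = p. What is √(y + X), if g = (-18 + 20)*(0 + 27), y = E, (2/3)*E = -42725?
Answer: I*√262398/2 ≈ 256.12*I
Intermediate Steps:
E = -128175/2 (E = (3/2)*(-42725) = -128175/2 ≈ -64088.)
y = -128175/2 ≈ -64088.
g = 54 (g = 2*27 = 54)
X = -1512 (X = (2*(-14))*54 = -28*54 = -1512)
√(y + X) = √(-128175/2 - 1512) = √(-131199/2) = I*√262398/2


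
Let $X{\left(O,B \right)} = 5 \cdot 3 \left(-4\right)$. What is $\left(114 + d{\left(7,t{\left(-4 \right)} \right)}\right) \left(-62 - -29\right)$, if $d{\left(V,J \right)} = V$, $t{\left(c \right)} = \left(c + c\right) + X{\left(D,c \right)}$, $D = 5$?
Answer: $-3993$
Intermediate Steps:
$X{\left(O,B \right)} = -60$ ($X{\left(O,B \right)} = 15 \left(-4\right) = -60$)
$t{\left(c \right)} = -60 + 2 c$ ($t{\left(c \right)} = \left(c + c\right) - 60 = 2 c - 60 = -60 + 2 c$)
$\left(114 + d{\left(7,t{\left(-4 \right)} \right)}\right) \left(-62 - -29\right) = \left(114 + 7\right) \left(-62 - -29\right) = 121 \left(-62 + 29\right) = 121 \left(-33\right) = -3993$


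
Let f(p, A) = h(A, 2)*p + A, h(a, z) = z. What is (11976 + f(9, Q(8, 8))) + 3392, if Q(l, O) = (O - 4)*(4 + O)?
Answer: 15434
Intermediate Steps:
Q(l, O) = (-4 + O)*(4 + O)
f(p, A) = A + 2*p (f(p, A) = 2*p + A = A + 2*p)
(11976 + f(9, Q(8, 8))) + 3392 = (11976 + ((-16 + 8²) + 2*9)) + 3392 = (11976 + ((-16 + 64) + 18)) + 3392 = (11976 + (48 + 18)) + 3392 = (11976 + 66) + 3392 = 12042 + 3392 = 15434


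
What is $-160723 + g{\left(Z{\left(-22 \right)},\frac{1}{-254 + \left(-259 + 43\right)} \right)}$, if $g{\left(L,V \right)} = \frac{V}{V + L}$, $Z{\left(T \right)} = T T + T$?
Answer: $- \frac{34899231498}{217139} \approx -1.6072 \cdot 10^{5}$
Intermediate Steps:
$Z{\left(T \right)} = T + T^{2}$ ($Z{\left(T \right)} = T^{2} + T = T + T^{2}$)
$g{\left(L,V \right)} = \frac{V}{L + V}$
$-160723 + g{\left(Z{\left(-22 \right)},\frac{1}{-254 + \left(-259 + 43\right)} \right)} = -160723 + \frac{1}{\left(-254 + \left(-259 + 43\right)\right) \left(- 22 \left(1 - 22\right) + \frac{1}{-254 + \left(-259 + 43\right)}\right)} = -160723 + \frac{1}{\left(-254 - 216\right) \left(\left(-22\right) \left(-21\right) + \frac{1}{-254 - 216}\right)} = -160723 + \frac{1}{\left(-470\right) \left(462 + \frac{1}{-470}\right)} = -160723 - \frac{1}{470 \left(462 - \frac{1}{470}\right)} = -160723 - \frac{1}{470 \cdot \frac{217139}{470}} = -160723 - \frac{1}{217139} = - \frac{34899231498}{217139}$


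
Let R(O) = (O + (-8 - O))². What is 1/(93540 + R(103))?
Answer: 1/93604 ≈ 1.0683e-5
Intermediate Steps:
R(O) = 64 (R(O) = (-8)² = 64)
1/(93540 + R(103)) = 1/(93540 + 64) = 1/93604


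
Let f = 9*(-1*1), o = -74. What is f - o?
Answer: 65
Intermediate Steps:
f = -9 (f = 9*(-1) = -9)
f - o = -9 - 1*(-74) = -9 + 74 = 65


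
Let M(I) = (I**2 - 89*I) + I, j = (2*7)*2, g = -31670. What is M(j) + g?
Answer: -33350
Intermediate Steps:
j = 28 (j = 14*2 = 28)
M(I) = I**2 - 88*I
M(j) + g = 28*(-88 + 28) - 31670 = 28*(-60) - 31670 = -1680 - 31670 = -33350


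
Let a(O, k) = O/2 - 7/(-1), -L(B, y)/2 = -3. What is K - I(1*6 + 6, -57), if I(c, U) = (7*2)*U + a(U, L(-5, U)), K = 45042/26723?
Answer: 43889081/53446 ≈ 821.19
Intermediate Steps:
L(B, y) = 6 (L(B, y) = -2*(-3) = 6)
a(O, k) = 7 + O/2 (a(O, k) = O*(½) - 7*(-1) = O/2 + 7 = 7 + O/2)
K = 45042/26723 (K = 45042*(1/26723) = 45042/26723 ≈ 1.6855)
I(c, U) = 7 + 29*U/2 (I(c, U) = (7*2)*U + (7 + U/2) = 14*U + (7 + U/2) = 7 + 29*U/2)
K - I(1*6 + 6, -57) = 45042/26723 - (7 + (29/2)*(-57)) = 45042/26723 - (7 - 1653/2) = 45042/26723 - 1*(-1639/2) = 45042/26723 + 1639/2 = 43889081/53446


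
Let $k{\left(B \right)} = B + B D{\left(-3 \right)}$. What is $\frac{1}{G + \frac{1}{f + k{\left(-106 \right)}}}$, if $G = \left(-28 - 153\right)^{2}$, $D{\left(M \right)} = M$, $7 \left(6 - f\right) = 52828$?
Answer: $\frac{51302}{1680704815} \approx 3.0524 \cdot 10^{-5}$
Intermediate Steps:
$f = - \frac{52786}{7}$ ($f = 6 - \frac{52828}{7} = - \frac{52786}{7} \approx -7540.9$)
$k{\left(B \right)} = - 2 B$ ($k{\left(B \right)} = B + B \left(-3\right) = B - 3 B = - 2 B$)
$G = 32761$ ($G = \left(-181\right)^{2} = 32761$)
$\frac{1}{G + \frac{1}{f + k{\left(-106 \right)}}} = \frac{1}{32761 + \frac{1}{- \frac{52786}{7} - -212}} = \frac{1}{32761 + \frac{1}{- \frac{52786}{7} + 212}} = \frac{1}{32761 + \frac{1}{- \frac{51302}{7}}} = \frac{1}{32761 - \frac{7}{51302}} = \frac{1}{\frac{1680704815}{51302}} = \frac{51302}{1680704815}$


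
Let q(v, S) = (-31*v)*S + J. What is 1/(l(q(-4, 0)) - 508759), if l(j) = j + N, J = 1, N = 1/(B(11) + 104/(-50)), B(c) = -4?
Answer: -152/77331241 ≈ -1.9656e-6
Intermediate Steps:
N = -25/152 (N = 1/(-4 + 104/(-50)) = 1/(-4 + 104*(-1/50)) = 1/(-4 - 52/25) = 1/(-152/25) = -25/152 ≈ -0.16447)
q(v, S) = 1 - 31*S*v (q(v, S) = (-31*v)*S + 1 = -31*S*v + 1 = 1 - 31*S*v)
l(j) = -25/152 + j (l(j) = j - 25/152 = -25/152 + j)
1/(l(q(-4, 0)) - 508759) = 1/((-25/152 + (1 - 31*0*(-4))) - 508759) = 1/((-25/152 + (1 + 0)) - 508759) = 1/((-25/152 + 1) - 508759) = 1/(127/152 - 508759) = 1/(-77331241/152) = -152/77331241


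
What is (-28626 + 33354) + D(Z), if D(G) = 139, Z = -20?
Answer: 4867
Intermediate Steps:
(-28626 + 33354) + D(Z) = (-28626 + 33354) + 139 = 4728 + 139 = 4867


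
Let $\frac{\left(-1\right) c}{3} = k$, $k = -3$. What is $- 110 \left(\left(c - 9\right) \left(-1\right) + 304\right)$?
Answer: $-33440$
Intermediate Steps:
$c = 9$ ($c = \left(-3\right) \left(-3\right) = 9$)
$- 110 \left(\left(c - 9\right) \left(-1\right) + 304\right) = - 110 \left(\left(9 - 9\right) \left(-1\right) + 304\right) = - 110 \left(0 \left(-1\right) + 304\right) = - 110 \left(0 + 304\right) = \left(-110\right) 304 = -33440$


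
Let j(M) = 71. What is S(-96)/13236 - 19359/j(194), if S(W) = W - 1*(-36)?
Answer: -21353332/78313 ≈ -272.67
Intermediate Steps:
S(W) = 36 + W (S(W) = W + 36 = 36 + W)
S(-96)/13236 - 19359/j(194) = (36 - 96)/13236 - 19359/71 = -60*1/13236 - 19359*1/71 = -5/1103 - 19359/71 = -21353332/78313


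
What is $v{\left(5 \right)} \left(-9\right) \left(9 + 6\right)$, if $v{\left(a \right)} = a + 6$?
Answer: $-1485$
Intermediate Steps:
$v{\left(a \right)} = 6 + a$
$v{\left(5 \right)} \left(-9\right) \left(9 + 6\right) = \left(6 + 5\right) \left(-9\right) \left(9 + 6\right) = 11 \left(-9\right) 15 = \left(-99\right) 15 = -1485$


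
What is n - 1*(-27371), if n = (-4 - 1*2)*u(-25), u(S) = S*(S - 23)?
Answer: 20171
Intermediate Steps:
u(S) = S*(-23 + S)
n = -7200 (n = (-4 - 1*2)*(-25*(-23 - 25)) = (-4 - 2)*(-25*(-48)) = -6*1200 = -7200)
n - 1*(-27371) = -7200 - 1*(-27371) = -7200 + 27371 = 20171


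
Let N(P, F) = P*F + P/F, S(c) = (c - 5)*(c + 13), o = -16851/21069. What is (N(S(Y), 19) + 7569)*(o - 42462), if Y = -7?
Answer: -11704689321507/44479 ≈ -2.6315e+8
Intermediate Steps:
o = -5617/7023 (o = -16851*1/21069 = -5617/7023 ≈ -0.79980)
S(c) = (-5 + c)*(13 + c)
N(P, F) = F*P + P/F
(N(S(Y), 19) + 7569)*(o - 42462) = ((19*(-65 + (-7)**2 + 8*(-7)) + (-65 + (-7)**2 + 8*(-7))/19) + 7569)*(-5617/7023 - 42462) = ((19*(-65 + 49 - 56) + (-65 + 49 - 56)*(1/19)) + 7569)*(-298216243/7023) = ((19*(-72) - 72*1/19) + 7569)*(-298216243/7023) = ((-1368 - 72/19) + 7569)*(-298216243/7023) = (-26064/19 + 7569)*(-298216243/7023) = (117747/19)*(-298216243/7023) = -11704689321507/44479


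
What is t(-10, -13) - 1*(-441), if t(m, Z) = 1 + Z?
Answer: 429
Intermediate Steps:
t(-10, -13) - 1*(-441) = (1 - 13) - 1*(-441) = -12 + 441 = 429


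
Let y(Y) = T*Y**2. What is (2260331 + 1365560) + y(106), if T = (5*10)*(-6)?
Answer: 255091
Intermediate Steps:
T = -300 (T = 50*(-6) = -300)
y(Y) = -300*Y**2
(2260331 + 1365560) + y(106) = (2260331 + 1365560) - 300*106**2 = 3625891 - 300*11236 = 3625891 - 3370800 = 255091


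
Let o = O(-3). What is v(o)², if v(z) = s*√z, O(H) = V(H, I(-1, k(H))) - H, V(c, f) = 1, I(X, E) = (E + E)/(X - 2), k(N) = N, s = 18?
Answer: 1296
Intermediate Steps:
I(X, E) = 2*E/(-2 + X) (I(X, E) = (2*E)/(-2 + X) = 2*E/(-2 + X))
O(H) = 1 - H
o = 4 (o = 1 - 1*(-3) = 1 + 3 = 4)
v(z) = 18*√z
v(o)² = (18*√4)² = (18*2)² = 36² = 1296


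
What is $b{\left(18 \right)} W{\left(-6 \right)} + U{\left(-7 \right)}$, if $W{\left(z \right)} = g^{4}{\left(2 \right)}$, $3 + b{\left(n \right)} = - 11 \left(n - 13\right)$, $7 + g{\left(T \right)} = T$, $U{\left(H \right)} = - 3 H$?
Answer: $-36229$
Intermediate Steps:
$g{\left(T \right)} = -7 + T$
$b{\left(n \right)} = 140 - 11 n$ ($b{\left(n \right)} = -3 - 11 \left(n - 13\right) = -3 - 11 \left(-13 + n\right) = -3 - \left(-143 + 11 n\right) = 140 - 11 n$)
$W{\left(z \right)} = 625$ ($W{\left(z \right)} = \left(-7 + 2\right)^{4} = \left(-5\right)^{4} = 625$)
$b{\left(18 \right)} W{\left(-6 \right)} + U{\left(-7 \right)} = \left(140 - 198\right) 625 - -21 = \left(140 - 198\right) 625 + 21 = \left(-58\right) 625 + 21 = -36250 + 21 = -36229$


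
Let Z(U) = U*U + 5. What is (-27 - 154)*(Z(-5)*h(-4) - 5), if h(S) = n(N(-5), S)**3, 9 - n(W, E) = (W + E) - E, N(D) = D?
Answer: -14899015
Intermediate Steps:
n(W, E) = 9 - W (n(W, E) = 9 - ((W + E) - E) = 9 - ((E + W) - E) = 9 - W)
Z(U) = 5 + U**2 (Z(U) = U**2 + 5 = 5 + U**2)
h(S) = 2744 (h(S) = (9 - 1*(-5))**3 = (9 + 5)**3 = 14**3 = 2744)
(-27 - 154)*(Z(-5)*h(-4) - 5) = (-27 - 154)*((5 + (-5)**2)*2744 - 5) = -181*((5 + 25)*2744 - 5) = -181*(30*2744 - 5) = -181*(82320 - 5) = -181*82315 = -14899015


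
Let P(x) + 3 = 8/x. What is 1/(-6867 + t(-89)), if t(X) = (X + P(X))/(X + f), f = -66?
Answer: -13795/94722069 ≈ -0.00014564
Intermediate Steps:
P(x) = -3 + 8/x
t(X) = (-3 + X + 8/X)/(-66 + X) (t(X) = (X + (-3 + 8/X))/(X - 66) = (-3 + X + 8/X)/(-66 + X))
1/(-6867 + t(-89)) = 1/(-6867 + (8 - 89*(-3 - 89))/((-89)*(-66 - 89))) = 1/(-6867 - 1/89*(8 - 89*(-92))/(-155)) = 1/(-6867 - 1/89*(-1/155)*(8 + 8188)) = 1/(-6867 - 1/89*(-1/155)*8196) = 1/(-6867 + 8196/13795) = 1/(-94722069/13795) = -13795/94722069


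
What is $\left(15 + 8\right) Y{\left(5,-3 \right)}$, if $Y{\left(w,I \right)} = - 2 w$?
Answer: $-230$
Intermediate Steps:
$\left(15 + 8\right) Y{\left(5,-3 \right)} = \left(15 + 8\right) \left(\left(-2\right) 5\right) = 23 \left(-10\right) = -230$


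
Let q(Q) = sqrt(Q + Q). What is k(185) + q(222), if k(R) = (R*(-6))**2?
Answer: 1232100 + 2*sqrt(111) ≈ 1.2321e+6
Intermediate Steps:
q(Q) = sqrt(2)*sqrt(Q) (q(Q) = sqrt(2*Q) = sqrt(2)*sqrt(Q))
k(R) = 36*R**2 (k(R) = (-6*R)**2 = 36*R**2)
k(185) + q(222) = 36*185**2 + sqrt(2)*sqrt(222) = 36*34225 + 2*sqrt(111) = 1232100 + 2*sqrt(111)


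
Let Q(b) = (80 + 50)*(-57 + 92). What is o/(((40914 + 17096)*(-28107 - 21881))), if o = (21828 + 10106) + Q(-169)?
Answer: -9121/724950970 ≈ -1.2582e-5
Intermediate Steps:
Q(b) = 4550 (Q(b) = 130*35 = 4550)
o = 36484 (o = (21828 + 10106) + 4550 = 31934 + 4550 = 36484)
o/(((40914 + 17096)*(-28107 - 21881))) = 36484/(((40914 + 17096)*(-28107 - 21881))) = 36484/((58010*(-49988))) = 36484/(-2899803880) = 36484*(-1/2899803880) = -9121/724950970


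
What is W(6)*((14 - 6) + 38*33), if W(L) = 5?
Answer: 6310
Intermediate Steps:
W(6)*((14 - 6) + 38*33) = 5*((14 - 6) + 38*33) = 5*(8 + 1254) = 5*1262 = 6310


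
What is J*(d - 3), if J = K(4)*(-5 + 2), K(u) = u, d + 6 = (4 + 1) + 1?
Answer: 36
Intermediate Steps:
d = 0 (d = -6 + ((4 + 1) + 1) = -6 + (5 + 1) = -6 + 6 = 0)
J = -12 (J = 4*(-5 + 2) = 4*(-3) = -12)
J*(d - 3) = -12*(0 - 3) = -12*(-3) = 36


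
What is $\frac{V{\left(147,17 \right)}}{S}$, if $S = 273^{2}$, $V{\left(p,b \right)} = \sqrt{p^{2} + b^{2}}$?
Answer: $\frac{\sqrt{21898}}{74529} \approx 0.0019855$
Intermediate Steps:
$V{\left(p,b \right)} = \sqrt{b^{2} + p^{2}}$
$S = 74529$
$\frac{V{\left(147,17 \right)}}{S} = \frac{\sqrt{17^{2} + 147^{2}}}{74529} = \sqrt{289 + 21609} \cdot \frac{1}{74529} = \sqrt{21898} \cdot \frac{1}{74529} = \frac{\sqrt{21898}}{74529}$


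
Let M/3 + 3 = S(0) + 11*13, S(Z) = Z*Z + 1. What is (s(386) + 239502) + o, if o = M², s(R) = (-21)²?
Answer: 418872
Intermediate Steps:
s(R) = 441
S(Z) = 1 + Z² (S(Z) = Z² + 1 = 1 + Z²)
M = 423 (M = -9 + 3*((1 + 0²) + 11*13) = -9 + 3*((1 + 0) + 143) = -9 + 3*(1 + 143) = -9 + 3*144 = -9 + 432 = 423)
o = 178929 (o = 423² = 178929)
(s(386) + 239502) + o = (441 + 239502) + 178929 = 239943 + 178929 = 418872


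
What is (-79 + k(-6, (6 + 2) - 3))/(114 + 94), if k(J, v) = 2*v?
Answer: -69/208 ≈ -0.33173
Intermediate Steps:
(-79 + k(-6, (6 + 2) - 3))/(114 + 94) = (-79 + 2*((6 + 2) - 3))/(114 + 94) = (-79 + 2*(8 - 3))/208 = (-79 + 2*5)/208 = (-79 + 10)/208 = (1/208)*(-69) = -69/208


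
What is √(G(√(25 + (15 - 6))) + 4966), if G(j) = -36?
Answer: √4930 ≈ 70.214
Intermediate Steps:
√(G(√(25 + (15 - 6))) + 4966) = √(-36 + 4966) = √4930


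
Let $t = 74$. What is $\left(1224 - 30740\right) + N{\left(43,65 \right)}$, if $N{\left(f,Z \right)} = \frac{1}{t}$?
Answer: $- \frac{2184183}{74} \approx -29516.0$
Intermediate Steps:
$N{\left(f,Z \right)} = \frac{1}{74}$
$\left(1224 - 30740\right) + N{\left(43,65 \right)} = \left(1224 - 30740\right) + \frac{1}{74} = -29516 + \frac{1}{74} = - \frac{2184183}{74}$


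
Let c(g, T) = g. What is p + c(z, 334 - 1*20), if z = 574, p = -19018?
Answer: -18444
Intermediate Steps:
p + c(z, 334 - 1*20) = -19018 + 574 = -18444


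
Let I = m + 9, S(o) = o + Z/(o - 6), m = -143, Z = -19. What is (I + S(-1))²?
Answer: 857476/49 ≈ 17500.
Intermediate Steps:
S(o) = o - 19/(-6 + o) (S(o) = o - 19/(o - 6) = o - 19/(-6 + o))
I = -134 (I = -143 + 9 = -134)
(I + S(-1))² = (-134 + (-19 + (-1)² - 6*(-1))/(-6 - 1))² = (-134 + (-19 + 1 + 6)/(-7))² = (-134 - ⅐*(-12))² = (-134 + 12/7)² = (-926/7)² = 857476/49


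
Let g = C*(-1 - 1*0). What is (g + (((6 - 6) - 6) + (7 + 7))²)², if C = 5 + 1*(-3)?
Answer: 3844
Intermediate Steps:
C = 2 (C = 5 - 3 = 2)
g = -2 (g = 2*(-1 - 1*0) = 2*(-1 + 0) = 2*(-1) = -2)
(g + (((6 - 6) - 6) + (7 + 7))²)² = (-2 + (((6 - 6) - 6) + (7 + 7))²)² = (-2 + ((0 - 6) + 14)²)² = (-2 + (-6 + 14)²)² = (-2 + 8²)² = (-2 + 64)² = 62² = 3844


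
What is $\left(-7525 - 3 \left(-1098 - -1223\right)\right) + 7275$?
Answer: $-625$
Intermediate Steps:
$\left(-7525 - 3 \left(-1098 - -1223\right)\right) + 7275 = \left(-7525 - 3 \left(-1098 + 1223\right)\right) + 7275 = \left(-7525 - 375\right) + 7275 = -7900 + 7275 = -625$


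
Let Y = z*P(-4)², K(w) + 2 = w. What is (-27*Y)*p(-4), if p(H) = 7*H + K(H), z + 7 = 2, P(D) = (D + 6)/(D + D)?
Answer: -2295/8 ≈ -286.88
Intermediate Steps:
K(w) = -2 + w
P(D) = (6 + D)/(2*D) (P(D) = (6 + D)/((2*D)) = (6 + D)*(1/(2*D)) = (6 + D)/(2*D))
z = -5 (z = -7 + 2 = -5)
p(H) = -2 + 8*H (p(H) = 7*H + (-2 + H) = -2 + 8*H)
Y = -5/16 (Y = -5*(6 - 4)²/64 = -5*((½)*(-¼)*2)² = -5*(-¼)² = -5*1/16 = -5/16 ≈ -0.31250)
(-27*Y)*p(-4) = (-27*(-5/16))*(-2 + 8*(-4)) = 135*(-2 - 32)/16 = (135/16)*(-34) = -2295/8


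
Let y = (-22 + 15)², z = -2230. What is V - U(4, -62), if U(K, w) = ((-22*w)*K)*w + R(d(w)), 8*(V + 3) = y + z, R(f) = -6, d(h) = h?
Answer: 2704019/8 ≈ 3.3800e+5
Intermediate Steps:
y = 49 (y = (-7)² = 49)
V = -2205/8 (V = -3 + (49 - 2230)/8 = -3 + (⅛)*(-2181) = -3 - 2181/8 = -2205/8 ≈ -275.63)
U(K, w) = -6 - 22*K*w² (U(K, w) = ((-22*w)*K)*w - 6 = (-22*K*w)*w - 6 = -22*K*w² - 6 = -6 - 22*K*w²)
V - U(4, -62) = -2205/8 - (-6 - 22*4*(-62)²) = -2205/8 - (-6 - 22*4*3844) = -2205/8 - (-6 - 338272) = -2205/8 - 1*(-338278) = -2205/8 + 338278 = 2704019/8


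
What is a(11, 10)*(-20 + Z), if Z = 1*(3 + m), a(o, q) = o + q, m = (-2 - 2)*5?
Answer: -777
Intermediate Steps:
m = -20 (m = -4*5 = -20)
Z = -17 (Z = 1*(3 - 20) = 1*(-17) = -17)
a(11, 10)*(-20 + Z) = (11 + 10)*(-20 - 17) = 21*(-37) = -777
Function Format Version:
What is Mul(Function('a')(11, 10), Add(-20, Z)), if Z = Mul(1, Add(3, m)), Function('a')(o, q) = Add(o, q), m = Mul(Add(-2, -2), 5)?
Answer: -777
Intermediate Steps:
m = -20 (m = Mul(-4, 5) = -20)
Z = -17 (Z = Mul(1, Add(3, -20)) = Mul(1, -17) = -17)
Mul(Function('a')(11, 10), Add(-20, Z)) = Mul(Add(11, 10), Add(-20, -17)) = Mul(21, -37) = -777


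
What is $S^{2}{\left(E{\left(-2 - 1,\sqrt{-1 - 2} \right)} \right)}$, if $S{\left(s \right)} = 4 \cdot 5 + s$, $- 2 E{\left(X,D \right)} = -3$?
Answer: $\frac{1849}{4} \approx 462.25$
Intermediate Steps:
$E{\left(X,D \right)} = \frac{3}{2}$ ($E{\left(X,D \right)} = \left(- \frac{1}{2}\right) \left(-3\right) = \frac{3}{2}$)
$S{\left(s \right)} = 20 + s$
$S^{2}{\left(E{\left(-2 - 1,\sqrt{-1 - 2} \right)} \right)} = \left(20 + \frac{3}{2}\right)^{2} = \left(\frac{43}{2}\right)^{2} = \frac{1849}{4}$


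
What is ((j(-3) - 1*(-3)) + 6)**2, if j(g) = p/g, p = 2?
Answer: 625/9 ≈ 69.444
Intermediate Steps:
j(g) = 2/g
((j(-3) - 1*(-3)) + 6)**2 = ((2/(-3) - 1*(-3)) + 6)**2 = ((2*(-1/3) + 3) + 6)**2 = ((-2/3 + 3) + 6)**2 = (7/3 + 6)**2 = (25/3)**2 = 625/9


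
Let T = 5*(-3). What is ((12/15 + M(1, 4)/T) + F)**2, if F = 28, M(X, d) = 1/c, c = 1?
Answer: 185761/225 ≈ 825.60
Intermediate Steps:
M(X, d) = 1 (M(X, d) = 1/1 = 1)
T = -15
((12/15 + M(1, 4)/T) + F)**2 = ((12/15 + 1/(-15)) + 28)**2 = ((12*(1/15) + 1*(-1/15)) + 28)**2 = ((4/5 - 1/15) + 28)**2 = (11/15 + 28)**2 = (431/15)**2 = 185761/225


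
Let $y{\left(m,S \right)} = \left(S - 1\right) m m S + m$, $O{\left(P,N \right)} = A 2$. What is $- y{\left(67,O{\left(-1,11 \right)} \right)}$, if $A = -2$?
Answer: $-89847$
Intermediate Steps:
$O{\left(P,N \right)} = -4$ ($O{\left(P,N \right)} = \left(-2\right) 2 = -4$)
$y{\left(m,S \right)} = m + S m^{2} \left(-1 + S\right)$ ($y{\left(m,S \right)} = \left(-1 + S\right) m m S + m = m \left(-1 + S\right) m S + m = m^{2} \left(-1 + S\right) S + m = S m^{2} \left(-1 + S\right) + m = m + S m^{2} \left(-1 + S\right)$)
$- y{\left(67,O{\left(-1,11 \right)} \right)} = - 67 \left(1 + 67 \left(-4\right)^{2} - \left(-4\right) 67\right) = - 67 \left(1 + 67 \cdot 16 + 268\right) = - 67 \left(1 + 1072 + 268\right) = - 67 \cdot 1341 = \left(-1\right) 89847 = -89847$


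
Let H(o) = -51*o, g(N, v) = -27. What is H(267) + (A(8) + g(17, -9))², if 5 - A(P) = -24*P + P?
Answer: 12627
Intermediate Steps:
A(P) = 5 + 23*P (A(P) = 5 - (-24*P + P) = 5 - (-23)*P = 5 + 23*P)
H(267) + (A(8) + g(17, -9))² = -51*267 + ((5 + 23*8) - 27)² = -13617 + ((5 + 184) - 27)² = -13617 + (189 - 27)² = -13617 + 162² = -13617 + 26244 = 12627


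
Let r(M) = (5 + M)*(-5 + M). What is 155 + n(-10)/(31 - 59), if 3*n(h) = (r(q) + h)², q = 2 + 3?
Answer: 3230/21 ≈ 153.81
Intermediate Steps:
q = 5
r(M) = (-5 + M)*(5 + M)
n(h) = h²/3 (n(h) = ((-25 + 5²) + h)²/3 = ((-25 + 25) + h)²/3 = (0 + h)²/3 = h²/3)
155 + n(-10)/(31 - 59) = 155 + ((⅓)*(-10)²)/(31 - 59) = 155 + ((⅓)*100)/(-28) = 155 - 1/28*100/3 = 155 - 25/21 = 3230/21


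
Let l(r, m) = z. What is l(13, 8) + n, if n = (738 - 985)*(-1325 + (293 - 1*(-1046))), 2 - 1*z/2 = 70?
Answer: -3594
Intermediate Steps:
z = -136 (z = 4 - 2*70 = 4 - 140 = -136)
l(r, m) = -136
n = -3458 (n = -247*(-1325 + (293 + 1046)) = -247*(-1325 + 1339) = -247*14 = -3458)
l(13, 8) + n = -136 - 3458 = -3594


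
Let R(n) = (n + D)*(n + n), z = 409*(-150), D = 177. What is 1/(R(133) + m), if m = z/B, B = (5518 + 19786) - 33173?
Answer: 2623/216313030 ≈ 1.2126e-5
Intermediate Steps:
z = -61350
R(n) = 2*n*(177 + n) (R(n) = (n + 177)*(n + n) = (177 + n)*(2*n) = 2*n*(177 + n))
B = -7869 (B = 25304 - 33173 = -7869)
m = 20450/2623 (m = -61350/(-7869) = -61350*(-1/7869) = 20450/2623 ≈ 7.7964)
1/(R(133) + m) = 1/(2*133*(177 + 133) + 20450/2623) = 1/(2*133*310 + 20450/2623) = 1/(82460 + 20450/2623) = 1/(216313030/2623) = 2623/216313030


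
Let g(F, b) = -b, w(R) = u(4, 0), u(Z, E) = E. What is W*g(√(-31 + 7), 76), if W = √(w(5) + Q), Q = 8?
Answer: -152*√2 ≈ -214.96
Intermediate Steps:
w(R) = 0
W = 2*√2 (W = √(0 + 8) = √8 = 2*√2 ≈ 2.8284)
W*g(√(-31 + 7), 76) = (2*√2)*(-1*76) = (2*√2)*(-76) = -152*√2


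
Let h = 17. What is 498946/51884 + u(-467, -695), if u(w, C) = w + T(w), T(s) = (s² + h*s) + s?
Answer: 775390135/3706 ≈ 2.0923e+5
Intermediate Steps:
T(s) = s² + 18*s (T(s) = (s² + 17*s) + s = s² + 18*s)
u(w, C) = w + w*(18 + w)
498946/51884 + u(-467, -695) = 498946/51884 - 467*(19 - 467) = 498946*(1/51884) - 467*(-448) = 35639/3706 + 209216 = 775390135/3706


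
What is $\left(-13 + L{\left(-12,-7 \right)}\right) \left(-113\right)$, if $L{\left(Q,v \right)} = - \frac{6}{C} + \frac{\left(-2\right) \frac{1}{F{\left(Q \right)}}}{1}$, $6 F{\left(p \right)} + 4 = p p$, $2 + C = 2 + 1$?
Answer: $\frac{75484}{35} \approx 2156.7$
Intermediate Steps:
$C = 1$ ($C = -2 + \left(2 + 1\right) = -2 + 3 = 1$)
$F{\left(p \right)} = - \frac{2}{3} + \frac{p^{2}}{6}$ ($F{\left(p \right)} = - \frac{2}{3} + \frac{p p}{6} = - \frac{2}{3} + \frac{p^{2}}{6}$)
$L{\left(Q,v \right)} = -6 - \frac{2}{- \frac{2}{3} + \frac{Q^{2}}{6}}$ ($L{\left(Q,v \right)} = - \frac{6}{1} + \frac{\left(-2\right) \frac{1}{- \frac{2}{3} + \frac{Q^{2}}{6}}}{1} = \left(-6\right) 1 + - \frac{2}{- \frac{2}{3} + \frac{Q^{2}}{6}} \cdot 1 = -6 - \frac{2}{- \frac{2}{3} + \frac{Q^{2}}{6}}$)
$\left(-13 + L{\left(-12,-7 \right)}\right) \left(-113\right) = \left(-13 + \frac{6 \left(2 - \left(-12\right)^{2}\right)}{-4 + \left(-12\right)^{2}}\right) \left(-113\right) = \left(-13 + \frac{6 \left(2 - 144\right)}{-4 + 144}\right) \left(-113\right) = \left(-13 + \frac{6 \left(2 - 144\right)}{140}\right) \left(-113\right) = \left(-13 + 6 \cdot \frac{1}{140} \left(-142\right)\right) \left(-113\right) = \left(-13 - \frac{213}{35}\right) \left(-113\right) = \left(- \frac{668}{35}\right) \left(-113\right) = \frac{75484}{35}$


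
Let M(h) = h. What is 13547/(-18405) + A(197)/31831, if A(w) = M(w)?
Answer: -427588772/585849555 ≈ -0.72986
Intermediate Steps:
A(w) = w
13547/(-18405) + A(197)/31831 = 13547/(-18405) + 197/31831 = 13547*(-1/18405) + 197*(1/31831) = -13547/18405 + 197/31831 = -427588772/585849555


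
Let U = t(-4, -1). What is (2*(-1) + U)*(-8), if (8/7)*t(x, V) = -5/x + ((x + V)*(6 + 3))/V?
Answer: -1231/4 ≈ -307.75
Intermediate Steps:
t(x, V) = -35/(8*x) + 7*(9*V + 9*x)/(8*V) (t(x, V) = 7*(-5/x + ((x + V)*(6 + 3))/V)/8 = 7*(-5/x + ((V + x)*9)/V)/8 = 7*(-5/x + (9*V + 9*x)/V)/8 = -35/(8*x) + 7*(9*V + 9*x)/(8*V))
U = 1295/32 (U = 63/8 - 35/8/(-4) + (63/8)*(-4)/(-1) = 63/8 - 35/8*(-¼) + (63/8)*(-4)*(-1) = 63/8 + 35/32 + 63/2 = 1295/32 ≈ 40.469)
(2*(-1) + U)*(-8) = (2*(-1) + 1295/32)*(-8) = (-2 + 1295/32)*(-8) = (1231/32)*(-8) = -1231/4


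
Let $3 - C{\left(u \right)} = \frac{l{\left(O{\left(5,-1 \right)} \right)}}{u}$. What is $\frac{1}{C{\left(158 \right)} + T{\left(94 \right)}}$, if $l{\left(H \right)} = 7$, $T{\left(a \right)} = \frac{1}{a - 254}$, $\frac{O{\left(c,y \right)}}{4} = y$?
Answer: $\frac{12640}{37281} \approx 0.33905$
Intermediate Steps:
$O{\left(c,y \right)} = 4 y$
$T{\left(a \right)} = \frac{1}{-254 + a}$
$C{\left(u \right)} = 3 - \frac{7}{u}$
$\frac{1}{C{\left(158 \right)} + T{\left(94 \right)}} = \frac{1}{\left(3 - \frac{7}{158}\right) + \frac{1}{-254 + 94}} = \frac{1}{\left(3 - \frac{7}{158}\right) + \frac{1}{-160}} = \frac{1}{\left(3 - \frac{7}{158}\right) - \frac{1}{160}} = \frac{1}{\frac{467}{158} - \frac{1}{160}} = \frac{1}{\frac{37281}{12640}} = \frac{12640}{37281}$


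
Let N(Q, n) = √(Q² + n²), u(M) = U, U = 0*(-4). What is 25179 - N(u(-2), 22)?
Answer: 25157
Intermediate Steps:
U = 0
u(M) = 0
25179 - N(u(-2), 22) = 25179 - √(0² + 22²) = 25179 - √(0 + 484) = 25179 - √484 = 25179 - 1*22 = 25179 - 22 = 25157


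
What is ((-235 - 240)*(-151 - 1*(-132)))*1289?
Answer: 11633225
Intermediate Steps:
((-235 - 240)*(-151 - 1*(-132)))*1289 = -475*(-151 + 132)*1289 = -475*(-19)*1289 = 9025*1289 = 11633225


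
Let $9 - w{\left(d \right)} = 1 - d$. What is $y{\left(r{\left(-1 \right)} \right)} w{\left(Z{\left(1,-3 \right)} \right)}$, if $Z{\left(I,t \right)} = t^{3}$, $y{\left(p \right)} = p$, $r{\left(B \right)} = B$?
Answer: $19$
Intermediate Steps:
$w{\left(d \right)} = 8 + d$ ($w{\left(d \right)} = 9 - \left(1 - d\right) = 9 + \left(-1 + d\right) = 8 + d$)
$y{\left(r{\left(-1 \right)} \right)} w{\left(Z{\left(1,-3 \right)} \right)} = - (8 + \left(-3\right)^{3}) = - (8 - 27) = \left(-1\right) \left(-19\right) = 19$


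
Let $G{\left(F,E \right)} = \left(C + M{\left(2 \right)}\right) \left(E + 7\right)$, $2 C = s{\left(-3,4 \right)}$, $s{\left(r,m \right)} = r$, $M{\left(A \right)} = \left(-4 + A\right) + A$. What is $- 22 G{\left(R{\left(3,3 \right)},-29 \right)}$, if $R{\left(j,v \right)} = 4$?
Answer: $-726$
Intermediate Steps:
$M{\left(A \right)} = -4 + 2 A$
$C = - \frac{3}{2}$ ($C = \frac{1}{2} \left(-3\right) = - \frac{3}{2} \approx -1.5$)
$G{\left(F,E \right)} = - \frac{21}{2} - \frac{3 E}{2}$ ($G{\left(F,E \right)} = \left(- \frac{3}{2} + \left(-4 + 2 \cdot 2\right)\right) \left(E + 7\right) = \left(- \frac{3}{2} + \left(-4 + 4\right)\right) \left(7 + E\right) = \left(- \frac{3}{2} + 0\right) \left(7 + E\right) = - \frac{3 \left(7 + E\right)}{2} = - \frac{21}{2} - \frac{3 E}{2}$)
$- 22 G{\left(R{\left(3,3 \right)},-29 \right)} = - 22 \left(- \frac{21}{2} - - \frac{87}{2}\right) = - 22 \left(- \frac{21}{2} + \frac{87}{2}\right) = \left(-22\right) 33 = -726$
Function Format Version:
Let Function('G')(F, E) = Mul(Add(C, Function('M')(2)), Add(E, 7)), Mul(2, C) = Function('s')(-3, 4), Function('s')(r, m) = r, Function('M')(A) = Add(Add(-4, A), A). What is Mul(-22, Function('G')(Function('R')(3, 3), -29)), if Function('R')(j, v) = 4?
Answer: -726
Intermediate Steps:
Function('M')(A) = Add(-4, Mul(2, A))
C = Rational(-3, 2) (C = Mul(Rational(1, 2), -3) = Rational(-3, 2) ≈ -1.5000)
Function('G')(F, E) = Add(Rational(-21, 2), Mul(Rational(-3, 2), E)) (Function('G')(F, E) = Mul(Add(Rational(-3, 2), Add(-4, Mul(2, 2))), Add(E, 7)) = Mul(Add(Rational(-3, 2), Add(-4, 4)), Add(7, E)) = Mul(Add(Rational(-3, 2), 0), Add(7, E)) = Mul(Rational(-3, 2), Add(7, E)) = Add(Rational(-21, 2), Mul(Rational(-3, 2), E)))
Mul(-22, Function('G')(Function('R')(3, 3), -29)) = Mul(-22, Add(Rational(-21, 2), Mul(Rational(-3, 2), -29))) = Mul(-22, Add(Rational(-21, 2), Rational(87, 2))) = Mul(-22, 33) = -726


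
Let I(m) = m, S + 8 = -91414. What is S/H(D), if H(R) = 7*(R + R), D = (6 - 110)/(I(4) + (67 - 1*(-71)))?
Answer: 3245481/364 ≈ 8916.2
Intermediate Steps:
S = -91422 (S = -8 - 91414 = -91422)
D = -52/71 (D = (6 - 110)/(4 + (67 - 1*(-71))) = -104/(4 + (67 + 71)) = -104/(4 + 138) = -104/142 = -104*1/142 = -52/71 ≈ -0.73239)
H(R) = 14*R (H(R) = 7*(2*R) = 14*R)
S/H(D) = -91422/(14*(-52/71)) = -91422/(-728/71) = -91422*(-71/728) = 3245481/364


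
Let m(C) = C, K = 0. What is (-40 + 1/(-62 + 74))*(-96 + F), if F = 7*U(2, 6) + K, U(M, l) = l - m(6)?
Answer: 3832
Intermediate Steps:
U(M, l) = -6 + l (U(M, l) = l - 1*6 = l - 6 = -6 + l)
F = 0 (F = 7*(-6 + 6) + 0 = 7*0 + 0 = 0 + 0 = 0)
(-40 + 1/(-62 + 74))*(-96 + F) = (-40 + 1/(-62 + 74))*(-96 + 0) = (-40 + 1/12)*(-96) = -479/12*(-96) = 3832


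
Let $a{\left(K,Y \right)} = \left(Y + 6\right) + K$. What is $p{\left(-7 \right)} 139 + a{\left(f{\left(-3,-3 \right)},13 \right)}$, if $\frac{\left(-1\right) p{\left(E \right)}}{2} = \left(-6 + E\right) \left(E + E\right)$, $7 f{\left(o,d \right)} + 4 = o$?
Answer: $-50578$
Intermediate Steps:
$f{\left(o,d \right)} = - \frac{4}{7} + \frac{o}{7}$
$a{\left(K,Y \right)} = 6 + K + Y$ ($a{\left(K,Y \right)} = \left(6 + Y\right) + K = 6 + K + Y$)
$p{\left(E \right)} = - 4 E \left(-6 + E\right)$ ($p{\left(E \right)} = - 2 \left(-6 + E\right) \left(E + E\right) = - 2 \left(-6 + E\right) 2 E = - 2 \cdot 2 E \left(-6 + E\right) = - 4 E \left(-6 + E\right)$)
$p{\left(-7 \right)} 139 + a{\left(f{\left(-3,-3 \right)},13 \right)} = 4 \left(-7\right) \left(6 - -7\right) 139 + \left(6 + \left(- \frac{4}{7} + \frac{1}{7} \left(-3\right)\right) + 13\right) = 4 \left(-7\right) \left(6 + 7\right) 139 + \left(6 - 1 + 13\right) = 4 \left(-7\right) 13 \cdot 139 + \left(6 - 1 + 13\right) = \left(-364\right) 139 + 18 = -50596 + 18 = -50578$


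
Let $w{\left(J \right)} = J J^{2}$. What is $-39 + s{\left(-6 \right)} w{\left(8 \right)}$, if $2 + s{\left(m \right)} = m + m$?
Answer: $-7207$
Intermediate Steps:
$w{\left(J \right)} = J^{3}$
$s{\left(m \right)} = -2 + 2 m$ ($s{\left(m \right)} = -2 + \left(m + m\right) = -2 + 2 m$)
$-39 + s{\left(-6 \right)} w{\left(8 \right)} = -39 + \left(-2 + 2 \left(-6\right)\right) 8^{3} = -39 + \left(-2 - 12\right) 512 = -39 - 7168 = -7207$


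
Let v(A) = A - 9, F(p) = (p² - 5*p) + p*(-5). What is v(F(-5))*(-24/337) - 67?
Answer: -24163/337 ≈ -71.700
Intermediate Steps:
F(p) = p² - 10*p (F(p) = (p² - 5*p) - 5*p = p² - 10*p)
v(A) = -9 + A
v(F(-5))*(-24/337) - 67 = (-9 - 5*(-10 - 5))*(-24/337) - 67 = (-9 - 5*(-15))*(-24*1/337) - 67 = (-9 + 75)*(-24/337) - 67 = 66*(-24/337) - 67 = -1584/337 - 67 = -24163/337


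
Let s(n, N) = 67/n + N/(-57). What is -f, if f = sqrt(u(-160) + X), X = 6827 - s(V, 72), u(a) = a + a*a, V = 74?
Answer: -sqrt(63787274430)/1406 ≈ -179.63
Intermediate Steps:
s(n, N) = 67/n - N/57 (s(n, N) = 67/n + N*(-1/57) = 67/n - N/57)
u(a) = a + a**2
X = 9599265/1406 (X = 6827 - (67/74 - 1/57*72) = 6827 - (67*(1/74) - 24/19) = 6827 - (67/74 - 24/19) = 6827 - 1*(-503/1406) = 6827 + 503/1406 = 9599265/1406 ≈ 6827.4)
f = sqrt(63787274430)/1406 (f = sqrt(-160*(1 - 160) + 9599265/1406) = sqrt(-160*(-159) + 9599265/1406) = sqrt(25440 + 9599265/1406) = sqrt(45367905/1406) = sqrt(63787274430)/1406 ≈ 179.63)
-f = -sqrt(63787274430)/1406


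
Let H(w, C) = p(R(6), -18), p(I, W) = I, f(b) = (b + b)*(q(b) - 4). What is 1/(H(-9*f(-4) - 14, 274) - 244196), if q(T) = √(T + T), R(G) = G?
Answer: -1/244190 ≈ -4.0952e-6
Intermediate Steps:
q(T) = √2*√T (q(T) = √(2*T) = √2*√T)
f(b) = 2*b*(-4 + √2*√b) (f(b) = (b + b)*(√2*√b - 4) = (2*b)*(-4 + √2*√b) = 2*b*(-4 + √2*√b))
H(w, C) = 6
1/(H(-9*f(-4) - 14, 274) - 244196) = 1/(6 - 244196) = 1/(-244190) = -1/244190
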